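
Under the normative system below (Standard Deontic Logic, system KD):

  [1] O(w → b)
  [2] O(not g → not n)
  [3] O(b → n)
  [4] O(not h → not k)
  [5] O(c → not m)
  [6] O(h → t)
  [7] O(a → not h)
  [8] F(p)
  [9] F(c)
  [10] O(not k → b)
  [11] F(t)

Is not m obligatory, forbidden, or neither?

Neither

Premise 5 is O(c → not m), but O(c) is not derivable from the premises, so it does not yield O(not m).
No premise or chain of K-axiom applications forces O(not m), and none forces O(m). So not m is neither obligatory nor forbidden under these norms.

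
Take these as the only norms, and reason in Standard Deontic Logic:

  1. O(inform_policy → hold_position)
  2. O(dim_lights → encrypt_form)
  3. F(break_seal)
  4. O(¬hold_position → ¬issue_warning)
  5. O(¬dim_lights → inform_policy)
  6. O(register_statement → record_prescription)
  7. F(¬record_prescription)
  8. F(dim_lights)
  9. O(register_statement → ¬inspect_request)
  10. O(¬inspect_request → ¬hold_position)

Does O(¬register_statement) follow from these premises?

F(dim_lights) at premise 8 means O(¬dim_lights).
Applying K to premise 5 (O(¬dim_lights → inform_policy)) and O(¬dim_lights) yields O(inform_policy).
From O(inform_policy) and premise 1, O(inform_policy → hold_position), we obtain O(hold_position).
Premise 10 is O(¬inspect_request → ¬hold_position); contrapositively O(hold_position → inspect_request). Since O(hold_position) holds, K gives O(inspect_request).
The contrapositive of premise 9 (O(register_statement → ¬inspect_request)) is O(inspect_request → ¬register_statement), and O(inspect_request) is already established, so O(¬register_statement).
Premises 2, 3, 4, 6, 7 do not contribute to this derivation.
So O(¬register_statement) follows.

Yes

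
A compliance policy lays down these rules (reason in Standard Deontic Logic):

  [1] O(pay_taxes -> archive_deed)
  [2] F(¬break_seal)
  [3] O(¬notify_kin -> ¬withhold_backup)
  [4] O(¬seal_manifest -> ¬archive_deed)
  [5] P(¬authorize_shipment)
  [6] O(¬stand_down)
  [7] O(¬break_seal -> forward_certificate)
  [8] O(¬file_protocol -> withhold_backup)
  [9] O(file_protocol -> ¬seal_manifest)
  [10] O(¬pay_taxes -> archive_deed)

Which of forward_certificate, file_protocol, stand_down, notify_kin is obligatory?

notify_kin

Premises 10 and 1 are O(¬pay_taxes -> archive_deed) and O(pay_taxes -> archive_deed); every ideal world satisfies ¬pay_taxes or pay_taxes, so in either case archive_deed holds — hence O(archive_deed).
The contrapositive of premise 4 (O(¬seal_manifest -> ¬archive_deed)) is O(archive_deed -> seal_manifest), and O(archive_deed) is already established, so O(seal_manifest).
The contrapositive of premise 9 (O(file_protocol -> ¬seal_manifest)) is O(seal_manifest -> ¬file_protocol), and O(seal_manifest) is already established, so O(¬file_protocol).
Applying K to premise 8 (O(¬file_protocol -> withhold_backup)) and O(¬file_protocol) yields O(withhold_backup).
The contrapositive of premise 3 (O(¬notify_kin -> ¬withhold_backup)) is O(withhold_backup -> notify_kin), and O(withhold_backup) is already established, so O(notify_kin).
So O(notify_kin) holds — notify_kin is obligatory. None of the other listed options is made obligatory by any chain of premises.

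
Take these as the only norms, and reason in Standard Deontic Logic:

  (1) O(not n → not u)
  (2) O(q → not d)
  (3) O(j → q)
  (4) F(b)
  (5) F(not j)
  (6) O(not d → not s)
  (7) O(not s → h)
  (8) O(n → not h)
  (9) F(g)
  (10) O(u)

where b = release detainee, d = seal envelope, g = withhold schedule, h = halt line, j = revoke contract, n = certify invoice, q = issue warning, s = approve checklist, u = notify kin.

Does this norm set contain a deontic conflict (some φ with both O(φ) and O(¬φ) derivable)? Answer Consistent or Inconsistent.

Premise 10 gives O(u).
The contrapositive of premise 1 (O(not n → not u)) is O(u → n), and O(u) is already established, so O(n).
Applying K to premise 8 (O(n → not h)) and O(n) yields O(not h).
Premise 7, O(not s → h), contraposes to O(not h → s); with O(not h) we get O(s).
The contrapositive of premise 6 (O(not d → not s)) is O(s → d), and O(s) is already established, so O(d).
Premise 2 is O(q → not d); contrapositively O(d → not q). Since O(d) holds, K gives O(not q).
Premise 3 is O(j → q); contrapositively O(not q → not j). Since O(not q) holds, K gives O(not j).
However, F(not j) at premise 5 amounts to O(j).
We now have both O(not j) and O(j) — j is simultaneously obligatory and forbidden, violating the D-axiom.

Inconsistent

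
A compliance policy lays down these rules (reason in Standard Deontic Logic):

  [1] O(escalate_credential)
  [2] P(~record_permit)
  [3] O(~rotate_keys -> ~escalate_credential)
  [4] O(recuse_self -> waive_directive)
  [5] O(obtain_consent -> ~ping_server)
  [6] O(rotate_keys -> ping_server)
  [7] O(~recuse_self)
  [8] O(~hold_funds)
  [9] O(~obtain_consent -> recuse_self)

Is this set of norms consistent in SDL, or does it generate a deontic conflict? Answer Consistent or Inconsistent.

Inconsistent

Premise 7 states O(~recuse_self) outright.
The contrapositive of premise 9 (O(~obtain_consent -> recuse_self)) is O(~recuse_self -> obtain_consent), and O(~recuse_self) is already established, so O(obtain_consent).
With premise 5, O(obtain_consent -> ~ping_server), the K-axiom yields O(~ping_server).
Premise 6, O(rotate_keys -> ping_server), contraposes to O(~ping_server -> ~rotate_keys); with O(~ping_server) we get O(~rotate_keys).
From O(~rotate_keys) and premise 3, O(~rotate_keys -> ~escalate_credential), we obtain O(~escalate_credential).
But premise 1 directly asserts O(escalate_credential).
We now have both O(~escalate_credential) and O(escalate_credential) — escalate_credential is simultaneously obligatory and forbidden, violating the D-axiom.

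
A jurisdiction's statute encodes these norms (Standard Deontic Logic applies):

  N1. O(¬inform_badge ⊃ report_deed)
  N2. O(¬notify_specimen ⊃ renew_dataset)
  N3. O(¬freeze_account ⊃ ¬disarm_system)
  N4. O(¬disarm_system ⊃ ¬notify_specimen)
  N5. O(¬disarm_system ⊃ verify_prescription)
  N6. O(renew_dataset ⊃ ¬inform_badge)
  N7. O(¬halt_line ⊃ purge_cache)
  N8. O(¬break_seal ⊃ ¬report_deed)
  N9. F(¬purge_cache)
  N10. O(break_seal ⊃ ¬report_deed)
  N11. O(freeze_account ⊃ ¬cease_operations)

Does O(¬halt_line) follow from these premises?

Premise 7 is O(¬halt_line ⊃ purge_cache); even if O(purge_cache) held, inferring O(¬halt_line) would be affirming the consequent — invalid.
No other premise forces O(¬halt_line). An ideal world satisfying every premise can still have ¬halt_line false, so O(¬halt_line) is not derivable.

No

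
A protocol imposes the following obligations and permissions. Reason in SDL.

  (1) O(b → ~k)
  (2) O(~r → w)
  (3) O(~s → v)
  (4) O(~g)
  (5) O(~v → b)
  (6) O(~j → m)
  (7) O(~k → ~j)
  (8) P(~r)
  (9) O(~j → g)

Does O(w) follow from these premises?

No

Premise 2 is O(~r → w), but O(~r) is not derivable from the premises (the permission P(~r) asserts only ~O(r), not O(~r)), so it does not yield O(w).
No other premise forces O(w). An ideal world satisfying every premise can still have w false, so O(w) is not derivable.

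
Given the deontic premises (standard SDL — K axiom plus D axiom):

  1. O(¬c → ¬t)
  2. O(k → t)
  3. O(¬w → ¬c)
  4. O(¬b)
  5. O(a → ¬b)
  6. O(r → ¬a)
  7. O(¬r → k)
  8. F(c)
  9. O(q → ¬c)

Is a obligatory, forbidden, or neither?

Forbidden

Premise 8 is F(c), i.e. O(¬c).
Applying K to premise 1 (O(¬c → ¬t)) and O(¬c) yields O(¬t).
The contrapositive of premise 2 (O(k → t)) is O(¬t → ¬k), and O(¬t) is already established, so O(¬k).
Premise 7, O(¬r → k), contraposes to O(¬k → r); with O(¬k) we get O(r).
Applying K to premise 6 (O(r → ¬a)) and O(r) yields O(¬a).
Premises 3, 4, 5, 9 do not contribute to this derivation.
Thus O(¬a), which is F(a): a is forbidden.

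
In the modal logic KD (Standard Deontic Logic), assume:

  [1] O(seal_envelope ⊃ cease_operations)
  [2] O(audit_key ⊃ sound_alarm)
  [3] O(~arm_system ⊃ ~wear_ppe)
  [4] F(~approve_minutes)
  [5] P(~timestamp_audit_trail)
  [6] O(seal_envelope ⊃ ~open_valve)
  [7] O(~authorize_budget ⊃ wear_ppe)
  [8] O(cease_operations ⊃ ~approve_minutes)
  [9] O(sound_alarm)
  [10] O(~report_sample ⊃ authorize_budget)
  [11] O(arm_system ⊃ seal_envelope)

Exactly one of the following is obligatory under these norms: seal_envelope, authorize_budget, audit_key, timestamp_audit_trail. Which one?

authorize_budget

F(~approve_minutes) at premise 4 means O(approve_minutes).
The contrapositive of premise 8 (O(cease_operations ⊃ ~approve_minutes)) is O(approve_minutes ⊃ ~cease_operations), and O(approve_minutes) is already established, so O(~cease_operations).
The contrapositive of premise 1 (O(seal_envelope ⊃ cease_operations)) is O(~cease_operations ⊃ ~seal_envelope), and O(~cease_operations) is already established, so O(~seal_envelope).
Premise 11, O(arm_system ⊃ seal_envelope), contraposes to O(~seal_envelope ⊃ ~arm_system); with O(~seal_envelope) we get O(~arm_system).
From O(~arm_system) and premise 3, O(~arm_system ⊃ ~wear_ppe), we obtain O(~wear_ppe).
Premise 7, O(~authorize_budget ⊃ wear_ppe), contraposes to O(~wear_ppe ⊃ authorize_budget); with O(~wear_ppe) we get O(authorize_budget).
So O(authorize_budget) holds — authorize_budget is obligatory. None of the other listed options is made obligatory by any chain of premises.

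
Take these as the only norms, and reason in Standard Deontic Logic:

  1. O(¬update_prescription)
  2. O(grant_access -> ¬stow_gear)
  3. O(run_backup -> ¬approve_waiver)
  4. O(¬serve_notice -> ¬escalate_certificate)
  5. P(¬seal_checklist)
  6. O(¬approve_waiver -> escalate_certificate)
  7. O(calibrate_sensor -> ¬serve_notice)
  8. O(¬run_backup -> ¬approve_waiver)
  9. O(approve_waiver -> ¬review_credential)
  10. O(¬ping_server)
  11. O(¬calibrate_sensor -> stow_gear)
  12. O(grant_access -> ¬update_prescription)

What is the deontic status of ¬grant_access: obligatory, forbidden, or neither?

Obligatory

Premises 8 and 3 cover both cases: O(¬run_backup -> ¬approve_waiver) and O(run_backup -> ¬approve_waiver). Since ¬run_backup ∨ run_backup is a tautology, O(¬approve_waiver) follows.
With premise 6, O(¬approve_waiver -> escalate_certificate), the K-axiom yields O(escalate_certificate).
Premise 4 is O(¬serve_notice -> ¬escalate_certificate); contrapositively O(escalate_certificate -> serve_notice). Since O(escalate_certificate) holds, K gives O(serve_notice).
Premise 7, O(calibrate_sensor -> ¬serve_notice), contraposes to O(serve_notice -> ¬calibrate_sensor); with O(serve_notice) we get O(¬calibrate_sensor).
With premise 11, O(¬calibrate_sensor -> stow_gear), the K-axiom yields O(stow_gear).
The contrapositive of premise 2 (O(grant_access -> ¬stow_gear)) is O(stow_gear -> ¬grant_access), and O(stow_gear) is already established, so O(¬grant_access).
Premises 1, 5, 9, 10, 12 do not contribute to this derivation.
Hence ¬grant_access is obligatory.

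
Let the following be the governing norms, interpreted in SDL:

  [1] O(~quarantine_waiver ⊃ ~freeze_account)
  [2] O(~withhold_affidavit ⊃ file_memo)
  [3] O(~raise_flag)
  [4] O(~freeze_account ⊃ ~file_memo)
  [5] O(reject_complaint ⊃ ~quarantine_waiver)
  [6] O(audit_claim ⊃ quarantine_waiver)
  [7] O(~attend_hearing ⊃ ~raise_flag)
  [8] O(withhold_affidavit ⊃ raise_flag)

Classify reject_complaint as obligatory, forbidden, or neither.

Forbidden

From premise 3 we have O(~raise_flag).
Premise 8, O(withhold_affidavit ⊃ raise_flag), contraposes to O(~raise_flag ⊃ ~withhold_affidavit); with O(~raise_flag) we get O(~withhold_affidavit).
From O(~withhold_affidavit) and premise 2, O(~withhold_affidavit ⊃ file_memo), we obtain O(file_memo).
Premise 4 is O(~freeze_account ⊃ ~file_memo); contrapositively O(file_memo ⊃ freeze_account). Since O(file_memo) holds, K gives O(freeze_account).
Premise 1 is O(~quarantine_waiver ⊃ ~freeze_account); contrapositively O(freeze_account ⊃ quarantine_waiver). Since O(freeze_account) holds, K gives O(quarantine_waiver).
The contrapositive of premise 5 (O(reject_complaint ⊃ ~quarantine_waiver)) is O(quarantine_waiver ⊃ ~reject_complaint), and O(quarantine_waiver) is already established, so O(~reject_complaint).
Premises 6, 7 do not contribute to this derivation.
Thus O(~reject_complaint), which is F(reject_complaint): reject_complaint is forbidden.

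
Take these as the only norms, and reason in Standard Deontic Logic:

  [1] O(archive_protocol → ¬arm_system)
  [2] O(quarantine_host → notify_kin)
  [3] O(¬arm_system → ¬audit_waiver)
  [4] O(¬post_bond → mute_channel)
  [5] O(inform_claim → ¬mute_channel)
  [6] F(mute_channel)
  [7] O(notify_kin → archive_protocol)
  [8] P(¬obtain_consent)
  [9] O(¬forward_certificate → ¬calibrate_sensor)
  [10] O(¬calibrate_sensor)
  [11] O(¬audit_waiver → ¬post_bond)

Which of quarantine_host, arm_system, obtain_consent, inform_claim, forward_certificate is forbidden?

Premise 6 is F(mute_channel), i.e. O(¬mute_channel).
Premise 4 is O(¬post_bond → mute_channel); contrapositively O(¬mute_channel → post_bond). Since O(¬mute_channel) holds, K gives O(post_bond).
The contrapositive of premise 11 (O(¬audit_waiver → ¬post_bond)) is O(post_bond → audit_waiver), and O(post_bond) is already established, so O(audit_waiver).
Premise 3, O(¬arm_system → ¬audit_waiver), contraposes to O(audit_waiver → arm_system); with O(audit_waiver) we get O(arm_system).
Premise 1 is O(archive_protocol → ¬arm_system); contrapositively O(arm_system → ¬archive_protocol). Since O(arm_system) holds, K gives O(¬archive_protocol).
Premise 7 is O(notify_kin → archive_protocol); contrapositively O(¬archive_protocol → ¬notify_kin). Since O(¬archive_protocol) holds, K gives O(¬notify_kin).
Premise 2, O(quarantine_host → notify_kin), contraposes to O(¬notify_kin → ¬quarantine_host); with O(¬notify_kin) we get O(¬quarantine_host).
So O(¬quarantine_host) holds, i.e. quarantine_host is forbidden. None of the other listed options is forbidden under the premises.

quarantine_host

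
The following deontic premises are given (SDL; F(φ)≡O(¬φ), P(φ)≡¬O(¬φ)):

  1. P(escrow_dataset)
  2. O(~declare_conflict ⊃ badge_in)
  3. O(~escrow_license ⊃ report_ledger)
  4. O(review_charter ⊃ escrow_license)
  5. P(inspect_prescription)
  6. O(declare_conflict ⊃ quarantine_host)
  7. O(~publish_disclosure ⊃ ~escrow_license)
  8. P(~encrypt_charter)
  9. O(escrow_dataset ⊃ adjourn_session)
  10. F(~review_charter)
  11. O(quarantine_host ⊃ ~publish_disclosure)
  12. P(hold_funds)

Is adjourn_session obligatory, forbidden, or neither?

Premise 9 is O(escrow_dataset ⊃ adjourn_session), but O(escrow_dataset) is not derivable from the premises (the permission P(escrow_dataset) asserts only ~O(~escrow_dataset), not O(escrow_dataset)), so it does not yield O(adjourn_session).
No premise or chain of K-axiom applications forces O(adjourn_session), and none forces O(~adjourn_session). So adjourn_session is neither obligatory nor forbidden under these norms.

Neither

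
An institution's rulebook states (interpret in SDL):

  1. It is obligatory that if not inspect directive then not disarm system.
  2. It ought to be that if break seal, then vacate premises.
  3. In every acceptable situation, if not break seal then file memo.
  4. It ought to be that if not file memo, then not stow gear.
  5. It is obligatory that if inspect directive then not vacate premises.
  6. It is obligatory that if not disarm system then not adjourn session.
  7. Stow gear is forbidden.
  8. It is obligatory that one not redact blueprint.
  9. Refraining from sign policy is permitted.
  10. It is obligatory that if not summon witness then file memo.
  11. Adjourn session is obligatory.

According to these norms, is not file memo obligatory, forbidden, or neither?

Forbidden

Premise 11 states O(adjourn_session) outright.
Premise 6, O(¬disarm_system → ¬adjourn_session), contraposes to O(adjourn_session → disarm_system); with O(adjourn_session) we get O(disarm_system).
Premise 1, O(¬inspect_directive → ¬disarm_system), contraposes to O(disarm_system → inspect_directive); with O(disarm_system) we get O(inspect_directive).
Premise 5 is O(inspect_directive → ¬vacate_premises); since O(inspect_directive), deontic closure gives O(¬vacate_premises).
Premise 2 is O(break_seal → vacate_premises); contrapositively O(¬vacate_premises → ¬break_seal). Since O(¬vacate_premises) holds, K gives O(¬break_seal).
Premise 3 is O(¬break_seal → file_memo); since O(¬break_seal), deontic closure gives O(file_memo).
Premises 4, 7, 8, 9, 10 do not contribute to this derivation.
Thus O(file_memo), which is F(¬file_memo): ¬file_memo is forbidden.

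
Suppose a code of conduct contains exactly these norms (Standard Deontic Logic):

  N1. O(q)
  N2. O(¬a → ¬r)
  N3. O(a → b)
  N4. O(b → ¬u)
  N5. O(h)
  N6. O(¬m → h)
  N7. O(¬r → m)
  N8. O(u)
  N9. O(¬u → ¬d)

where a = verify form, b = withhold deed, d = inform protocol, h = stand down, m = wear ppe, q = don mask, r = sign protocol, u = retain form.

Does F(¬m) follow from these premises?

Premise 8 gives O(u).
Premise 4 is O(b → ¬u); contrapositively O(u → ¬b). Since O(u) holds, K gives O(¬b).
The contrapositive of premise 3 (O(a → b)) is O(¬b → ¬a), and O(¬b) is already established, so O(¬a).
Premise 2 is O(¬a → ¬r); since O(¬a), deontic closure gives O(¬r).
Applying K to premise 7 (O(¬r → m)) and O(¬r) yields O(m).
Premises 1, 5, 6, 9 do not contribute to this derivation.
So O(m) holds, i.e. F(¬m). The claim follows.

Yes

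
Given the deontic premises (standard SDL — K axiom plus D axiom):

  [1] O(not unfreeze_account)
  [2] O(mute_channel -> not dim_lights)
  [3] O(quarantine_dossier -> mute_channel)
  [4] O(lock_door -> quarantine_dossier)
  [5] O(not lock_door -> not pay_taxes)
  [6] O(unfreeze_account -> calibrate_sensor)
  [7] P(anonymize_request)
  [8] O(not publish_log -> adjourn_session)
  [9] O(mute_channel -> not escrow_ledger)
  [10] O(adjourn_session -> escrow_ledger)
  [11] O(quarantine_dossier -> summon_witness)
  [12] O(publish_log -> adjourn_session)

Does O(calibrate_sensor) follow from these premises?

No

Premise 6 is O(unfreeze_account -> calibrate_sensor), but O(unfreeze_account) is not derivable from the premises, so it does not yield O(calibrate_sensor).
No other premise forces O(calibrate_sensor). An ideal world satisfying every premise can still have calibrate_sensor false, so O(calibrate_sensor) is not derivable.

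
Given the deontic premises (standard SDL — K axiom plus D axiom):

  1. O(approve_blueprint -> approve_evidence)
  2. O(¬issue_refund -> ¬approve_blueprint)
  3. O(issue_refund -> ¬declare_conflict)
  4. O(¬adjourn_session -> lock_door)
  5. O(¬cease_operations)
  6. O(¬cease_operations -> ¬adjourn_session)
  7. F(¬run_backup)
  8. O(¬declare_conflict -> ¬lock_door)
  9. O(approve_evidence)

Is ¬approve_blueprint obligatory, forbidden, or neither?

Obligatory

Premise 5 gives O(¬cease_operations).
Applying K to premise 6 (O(¬cease_operations -> ¬adjourn_session)) and O(¬cease_operations) yields O(¬adjourn_session).
Premise 4 is O(¬adjourn_session -> lock_door); since O(¬adjourn_session), deontic closure gives O(lock_door).
The contrapositive of premise 8 (O(¬declare_conflict -> ¬lock_door)) is O(lock_door -> declare_conflict), and O(lock_door) is already established, so O(declare_conflict).
Premise 3 is O(issue_refund -> ¬declare_conflict); contrapositively O(declare_conflict -> ¬issue_refund). Since O(declare_conflict) holds, K gives O(¬issue_refund).
Premise 2 is O(¬issue_refund -> ¬approve_blueprint); since O(¬issue_refund), deontic closure gives O(¬approve_blueprint).
Premises 1, 7, 9 do not contribute to this derivation.
Hence ¬approve_blueprint is obligatory.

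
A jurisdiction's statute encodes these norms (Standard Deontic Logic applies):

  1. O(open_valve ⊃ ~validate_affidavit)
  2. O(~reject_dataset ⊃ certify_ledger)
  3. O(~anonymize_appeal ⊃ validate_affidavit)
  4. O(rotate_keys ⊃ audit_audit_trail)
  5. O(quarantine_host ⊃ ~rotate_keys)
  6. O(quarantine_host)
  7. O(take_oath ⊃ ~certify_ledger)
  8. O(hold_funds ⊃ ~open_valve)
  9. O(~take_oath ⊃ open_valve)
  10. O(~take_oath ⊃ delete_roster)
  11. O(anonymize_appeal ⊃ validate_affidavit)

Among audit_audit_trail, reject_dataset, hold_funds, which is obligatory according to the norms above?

By case analysis on anonymize_appeal: premise 11 gives O(anonymize_appeal ⊃ validate_affidavit) and premise 3 gives O(~anonymize_appeal ⊃ validate_affidavit), so O(validate_affidavit) either way.
The contrapositive of premise 1 (O(open_valve ⊃ ~validate_affidavit)) is O(validate_affidavit ⊃ ~open_valve), and O(validate_affidavit) is already established, so O(~open_valve).
Premise 9, O(~take_oath ⊃ open_valve), contraposes to O(~open_valve ⊃ take_oath); with O(~open_valve) we get O(take_oath).
With premise 7, O(take_oath ⊃ ~certify_ledger), the K-axiom yields O(~certify_ledger).
The contrapositive of premise 2 (O(~reject_dataset ⊃ certify_ledger)) is O(~certify_ledger ⊃ reject_dataset), and O(~certify_ledger) is already established, so O(reject_dataset).
So O(reject_dataset) holds — reject_dataset is obligatory. None of the other listed options is made obligatory by any chain of premises.

reject_dataset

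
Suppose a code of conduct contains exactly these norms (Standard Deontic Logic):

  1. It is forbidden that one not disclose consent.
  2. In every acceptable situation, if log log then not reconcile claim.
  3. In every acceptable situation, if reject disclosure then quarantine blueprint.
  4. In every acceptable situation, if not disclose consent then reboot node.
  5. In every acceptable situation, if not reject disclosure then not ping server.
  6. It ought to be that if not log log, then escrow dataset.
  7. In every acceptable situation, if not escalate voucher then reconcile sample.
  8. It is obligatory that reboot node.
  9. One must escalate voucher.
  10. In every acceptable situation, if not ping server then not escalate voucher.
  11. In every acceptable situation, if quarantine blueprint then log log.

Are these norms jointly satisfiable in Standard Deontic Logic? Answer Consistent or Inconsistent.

Consistent

Premise 4 is O(¬disclose_consent → reboot_node); even if O(reboot_node) held, inferring O(¬disclose_consent) would be affirming the consequent — invalid.
So O(¬disclose_consent) is not derivable, and the apparent clash with O(disclose_consent) does not arise.
A world satisfying every obligation exists (e.g. disclose_consent=true, escalate_voucher=true, escrow_dataset=false, log_log=true, ping_server=true, quarantine_blueprint=true, reboot_node=true, reconcile_claim=false, reconcile_sample=false, reject_disclosure=true); no atom is both obligatory and forbidden, so the set is consistent.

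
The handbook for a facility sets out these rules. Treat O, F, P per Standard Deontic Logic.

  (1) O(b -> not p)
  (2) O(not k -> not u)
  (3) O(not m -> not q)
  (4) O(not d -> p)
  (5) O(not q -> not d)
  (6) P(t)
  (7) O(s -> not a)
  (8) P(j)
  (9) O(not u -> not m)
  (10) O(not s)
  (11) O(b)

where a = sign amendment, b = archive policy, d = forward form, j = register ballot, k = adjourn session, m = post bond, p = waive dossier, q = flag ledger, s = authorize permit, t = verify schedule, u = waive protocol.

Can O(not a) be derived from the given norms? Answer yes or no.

No

Premise 7 is O(s -> not a), but O(s) is not derivable from the premises, so it does not yield O(not a).
No other premise forces O(not a). An ideal world satisfying every premise can still have not a false, so O(not a) is not derivable.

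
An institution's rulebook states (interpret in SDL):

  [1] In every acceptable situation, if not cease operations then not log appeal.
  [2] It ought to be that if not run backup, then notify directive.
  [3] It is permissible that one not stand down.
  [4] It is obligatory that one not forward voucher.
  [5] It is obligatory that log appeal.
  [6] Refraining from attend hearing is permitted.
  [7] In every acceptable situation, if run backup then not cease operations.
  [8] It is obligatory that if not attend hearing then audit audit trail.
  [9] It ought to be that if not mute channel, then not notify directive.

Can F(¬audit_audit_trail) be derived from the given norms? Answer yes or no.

Premise 8 is O(¬attend_hearing → audit_audit_trail), but O(¬attend_hearing) is not derivable from the premises (the permission P(¬attend_hearing) asserts only ¬O(attend_hearing), not O(¬attend_hearing)), so it does not yield O(audit_audit_trail).
No other premise forces O(audit_audit_trail). An ideal world satisfying every premise can still have ¬audit_audit_trail true, so F(¬audit_audit_trail) is not derivable.

No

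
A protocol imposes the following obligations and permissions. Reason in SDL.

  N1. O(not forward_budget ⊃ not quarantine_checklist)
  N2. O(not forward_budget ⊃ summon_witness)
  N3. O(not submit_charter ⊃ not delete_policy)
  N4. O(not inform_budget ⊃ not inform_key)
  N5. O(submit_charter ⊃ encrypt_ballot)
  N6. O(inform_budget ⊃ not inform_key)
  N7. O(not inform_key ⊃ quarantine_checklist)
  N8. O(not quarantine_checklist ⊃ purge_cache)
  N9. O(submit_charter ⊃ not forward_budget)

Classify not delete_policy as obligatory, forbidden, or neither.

Obligatory

By case analysis on inform_budget: premise 6 gives O(inform_budget ⊃ not inform_key) and premise 4 gives O(not inform_budget ⊃ not inform_key), so O(not inform_key) either way.
Applying K to premise 7 (O(not inform_key ⊃ quarantine_checklist)) and O(not inform_key) yields O(quarantine_checklist).
Premise 1 is O(not forward_budget ⊃ not quarantine_checklist); contrapositively O(quarantine_checklist ⊃ forward_budget). Since O(quarantine_checklist) holds, K gives O(forward_budget).
Premise 9 is O(submit_charter ⊃ not forward_budget); contrapositively O(forward_budget ⊃ not submit_charter). Since O(forward_budget) holds, K gives O(not submit_charter).
Premise 3 is O(not submit_charter ⊃ not delete_policy); since O(not submit_charter), deontic closure gives O(not delete_policy).
Premises 2, 5, 8 do not contribute to this derivation.
Hence not delete_policy is obligatory.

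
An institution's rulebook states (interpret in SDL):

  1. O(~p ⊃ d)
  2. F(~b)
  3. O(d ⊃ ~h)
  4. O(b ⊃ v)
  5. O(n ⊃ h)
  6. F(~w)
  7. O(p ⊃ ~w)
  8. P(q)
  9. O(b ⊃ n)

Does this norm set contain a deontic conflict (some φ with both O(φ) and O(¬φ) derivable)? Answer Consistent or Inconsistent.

Inconsistent

F(~w) at premise 6 means O(w).
The contrapositive of premise 7 (O(p ⊃ ~w)) is O(w ⊃ ~p), and O(w) is already established, so O(~p).
With premise 1, O(~p ⊃ d), the K-axiom yields O(d).
From O(d) and premise 3, O(d ⊃ ~h), we obtain O(~h).
The contrapositive of premise 5 (O(n ⊃ h)) is O(~h ⊃ ~n), and O(~h) is already established, so O(~n).
Premise 9 is O(b ⊃ n); contrapositively O(~n ⊃ ~b). Since O(~n) holds, K gives O(~b).
Yet premise 2 is F(~b), i.e. O(b).
We now have both O(~b) and O(b) — b is simultaneously obligatory and forbidden, violating the D-axiom.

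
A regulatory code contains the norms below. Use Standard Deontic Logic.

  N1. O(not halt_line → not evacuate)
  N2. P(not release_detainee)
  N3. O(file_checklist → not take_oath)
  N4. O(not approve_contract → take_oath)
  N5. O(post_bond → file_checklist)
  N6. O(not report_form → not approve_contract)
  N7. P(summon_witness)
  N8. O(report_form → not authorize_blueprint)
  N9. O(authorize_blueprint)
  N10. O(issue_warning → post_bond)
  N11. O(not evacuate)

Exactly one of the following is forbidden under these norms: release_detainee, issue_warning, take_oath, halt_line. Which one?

issue_warning

From premise 9 we have O(authorize_blueprint).
The contrapositive of premise 8 (O(report_form → not authorize_blueprint)) is O(authorize_blueprint → not report_form), and O(authorize_blueprint) is already established, so O(not report_form).
With premise 6, O(not report_form → not approve_contract), the K-axiom yields O(not approve_contract).
Applying K to premise 4 (O(not approve_contract → take_oath)) and O(not approve_contract) yields O(take_oath).
Premise 3, O(file_checklist → not take_oath), contraposes to O(take_oath → not file_checklist); with O(take_oath) we get O(not file_checklist).
Premise 5 is O(post_bond → file_checklist); contrapositively O(not file_checklist → not post_bond). Since O(not file_checklist) holds, K gives O(not post_bond).
Premise 10 is O(issue_warning → post_bond); contrapositively O(not post_bond → not issue_warning). Since O(not post_bond) holds, K gives O(not issue_warning).
So O(not issue_warning) holds, i.e. issue_warning is forbidden. None of the other listed options is forbidden under the premises.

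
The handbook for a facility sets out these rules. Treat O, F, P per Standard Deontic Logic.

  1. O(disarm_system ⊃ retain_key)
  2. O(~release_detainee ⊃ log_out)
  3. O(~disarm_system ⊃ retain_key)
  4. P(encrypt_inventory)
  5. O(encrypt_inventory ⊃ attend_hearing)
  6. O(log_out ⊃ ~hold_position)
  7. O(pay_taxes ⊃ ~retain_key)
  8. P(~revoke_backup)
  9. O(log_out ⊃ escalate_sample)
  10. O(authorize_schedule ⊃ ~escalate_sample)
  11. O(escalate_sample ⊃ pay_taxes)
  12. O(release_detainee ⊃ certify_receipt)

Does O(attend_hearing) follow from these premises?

No

Premise 5 is O(encrypt_inventory ⊃ attend_hearing), but O(encrypt_inventory) is not derivable from the premises (the permission P(encrypt_inventory) asserts only ~O(~encrypt_inventory), not O(encrypt_inventory)), so it does not yield O(attend_hearing).
No other premise forces O(attend_hearing). An ideal world satisfying every premise can still have attend_hearing false, so O(attend_hearing) is not derivable.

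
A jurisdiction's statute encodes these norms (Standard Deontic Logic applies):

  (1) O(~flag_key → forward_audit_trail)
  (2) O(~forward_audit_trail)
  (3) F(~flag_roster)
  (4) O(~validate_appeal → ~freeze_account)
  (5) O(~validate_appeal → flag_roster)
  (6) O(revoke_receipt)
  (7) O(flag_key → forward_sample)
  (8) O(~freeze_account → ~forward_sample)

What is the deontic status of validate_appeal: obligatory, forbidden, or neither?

Obligatory

Premise 2 states O(~forward_audit_trail) outright.
Premise 1, O(~flag_key → forward_audit_trail), contraposes to O(~forward_audit_trail → flag_key); with O(~forward_audit_trail) we get O(flag_key).
Applying K to premise 7 (O(flag_key → forward_sample)) and O(flag_key) yields O(forward_sample).
Premise 8, O(~freeze_account → ~forward_sample), contraposes to O(forward_sample → freeze_account); with O(forward_sample) we get O(freeze_account).
The contrapositive of premise 4 (O(~validate_appeal → ~freeze_account)) is O(freeze_account → validate_appeal), and O(freeze_account) is already established, so O(validate_appeal).
Premises 3, 5, 6 do not contribute to this derivation.
Hence validate_appeal is obligatory.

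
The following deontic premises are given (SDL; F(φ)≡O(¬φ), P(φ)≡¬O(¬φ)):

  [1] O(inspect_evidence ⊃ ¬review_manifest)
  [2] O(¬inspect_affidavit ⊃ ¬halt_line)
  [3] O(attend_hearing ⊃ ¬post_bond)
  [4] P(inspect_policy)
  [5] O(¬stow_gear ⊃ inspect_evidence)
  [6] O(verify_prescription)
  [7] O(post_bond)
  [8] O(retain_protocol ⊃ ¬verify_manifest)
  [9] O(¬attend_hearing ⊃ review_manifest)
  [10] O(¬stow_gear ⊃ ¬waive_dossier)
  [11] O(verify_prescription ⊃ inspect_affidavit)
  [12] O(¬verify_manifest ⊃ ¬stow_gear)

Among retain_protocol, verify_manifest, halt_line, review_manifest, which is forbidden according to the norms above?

Premise 7 states O(post_bond) outright.
Premise 3 is O(attend_hearing ⊃ ¬post_bond); contrapositively O(post_bond ⊃ ¬attend_hearing). Since O(post_bond) holds, K gives O(¬attend_hearing).
From O(¬attend_hearing) and premise 9, O(¬attend_hearing ⊃ review_manifest), we obtain O(review_manifest).
Premise 1 is O(inspect_evidence ⊃ ¬review_manifest); contrapositively O(review_manifest ⊃ ¬inspect_evidence). Since O(review_manifest) holds, K gives O(¬inspect_evidence).
Premise 5 is O(¬stow_gear ⊃ inspect_evidence); contrapositively O(¬inspect_evidence ⊃ stow_gear). Since O(¬inspect_evidence) holds, K gives O(stow_gear).
Premise 12 is O(¬verify_manifest ⊃ ¬stow_gear); contrapositively O(stow_gear ⊃ verify_manifest). Since O(stow_gear) holds, K gives O(verify_manifest).
The contrapositive of premise 8 (O(retain_protocol ⊃ ¬verify_manifest)) is O(verify_manifest ⊃ ¬retain_protocol), and O(verify_manifest) is already established, so O(¬retain_protocol).
So O(¬retain_protocol) holds, i.e. retain_protocol is forbidden. None of the other listed options is forbidden under the premises.

retain_protocol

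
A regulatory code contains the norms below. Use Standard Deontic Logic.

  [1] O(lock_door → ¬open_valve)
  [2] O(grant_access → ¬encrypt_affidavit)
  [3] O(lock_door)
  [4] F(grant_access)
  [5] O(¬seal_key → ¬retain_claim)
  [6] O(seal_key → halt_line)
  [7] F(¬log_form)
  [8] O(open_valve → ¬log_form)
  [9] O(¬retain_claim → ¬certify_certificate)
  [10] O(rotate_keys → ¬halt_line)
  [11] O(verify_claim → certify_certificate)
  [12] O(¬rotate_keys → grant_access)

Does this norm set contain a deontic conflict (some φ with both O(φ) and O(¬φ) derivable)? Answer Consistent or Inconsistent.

Premise 8 is O(open_valve → ¬log_form), but O(open_valve) is not derivable from the premises, so it does not yield O(¬log_form).
So O(¬log_form) is not derivable, and the apparent clash with O(log_form) does not arise.
A world satisfying every obligation exists (e.g. certify_certificate=false, encrypt_affidavit=false, grant_access=false, halt_line=false, lock_door=true, log_form=true, open_valve=false, retain_claim=false, rotate_keys=true, seal_key=false, verify_claim=false); no atom is both obligatory and forbidden, so the set is consistent.

Consistent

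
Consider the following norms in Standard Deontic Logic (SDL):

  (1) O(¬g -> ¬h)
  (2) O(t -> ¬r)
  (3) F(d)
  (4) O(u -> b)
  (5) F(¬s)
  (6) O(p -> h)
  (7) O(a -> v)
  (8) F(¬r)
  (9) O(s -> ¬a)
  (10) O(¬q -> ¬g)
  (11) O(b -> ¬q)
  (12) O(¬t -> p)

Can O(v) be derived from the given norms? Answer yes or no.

Premise 7 is O(a -> v), but O(a) is not derivable from the premises, so it does not yield O(v).
No other premise forces O(v). An ideal world satisfying every premise can still have v false, so O(v) is not derivable.

No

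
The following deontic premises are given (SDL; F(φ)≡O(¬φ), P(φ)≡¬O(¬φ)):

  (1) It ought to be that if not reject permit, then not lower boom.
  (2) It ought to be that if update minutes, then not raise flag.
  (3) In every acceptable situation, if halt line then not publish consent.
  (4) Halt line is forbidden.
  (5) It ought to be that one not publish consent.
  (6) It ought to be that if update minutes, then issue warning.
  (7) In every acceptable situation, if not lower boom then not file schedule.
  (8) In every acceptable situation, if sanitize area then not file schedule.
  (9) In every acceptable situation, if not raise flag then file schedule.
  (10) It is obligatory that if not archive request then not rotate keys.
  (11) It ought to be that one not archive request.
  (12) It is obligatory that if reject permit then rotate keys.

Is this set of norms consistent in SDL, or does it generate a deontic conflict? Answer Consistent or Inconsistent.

Consistent

Premise 3 is O(halt_line → ¬publish_consent); even if O(¬publish_consent) held, inferring O(halt_line) would be affirming the consequent — invalid.
So O(halt_line) is not derivable, and the apparent clash with O(¬halt_line) does not arise.
A world satisfying every obligation exists (e.g. archive_request=false, file_schedule=false, halt_line=false, issue_warning=false, lower_boom=false, publish_consent=false, raise_flag=true, reject_permit=false, rotate_keys=false, sanitize_area=false, update_minutes=false); no atom is both obligatory and forbidden, so the set is consistent.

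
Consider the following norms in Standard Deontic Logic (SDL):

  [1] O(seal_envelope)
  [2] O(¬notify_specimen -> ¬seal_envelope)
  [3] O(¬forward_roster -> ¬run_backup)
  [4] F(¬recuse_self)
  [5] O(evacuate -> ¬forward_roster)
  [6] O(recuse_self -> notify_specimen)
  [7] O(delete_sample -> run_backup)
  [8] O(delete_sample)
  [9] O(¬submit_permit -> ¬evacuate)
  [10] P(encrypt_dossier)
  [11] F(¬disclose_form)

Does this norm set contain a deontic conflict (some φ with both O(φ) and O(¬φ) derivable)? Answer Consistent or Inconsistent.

Consistent

Premise 2 is O(¬notify_specimen -> ¬seal_envelope), but O(¬notify_specimen) is not derivable from the premises, so it does not yield O(¬seal_envelope).
So O(¬seal_envelope) is not derivable, and the apparent clash with O(seal_envelope) does not arise.
A world satisfying every obligation exists (e.g. delete_sample=true, disclose_form=true, encrypt_dossier=false, evacuate=false, forward_roster=true, notify_specimen=true, recuse_self=true, run_backup=true, seal_envelope=true, submit_permit=false); no atom is both obligatory and forbidden, so the set is consistent.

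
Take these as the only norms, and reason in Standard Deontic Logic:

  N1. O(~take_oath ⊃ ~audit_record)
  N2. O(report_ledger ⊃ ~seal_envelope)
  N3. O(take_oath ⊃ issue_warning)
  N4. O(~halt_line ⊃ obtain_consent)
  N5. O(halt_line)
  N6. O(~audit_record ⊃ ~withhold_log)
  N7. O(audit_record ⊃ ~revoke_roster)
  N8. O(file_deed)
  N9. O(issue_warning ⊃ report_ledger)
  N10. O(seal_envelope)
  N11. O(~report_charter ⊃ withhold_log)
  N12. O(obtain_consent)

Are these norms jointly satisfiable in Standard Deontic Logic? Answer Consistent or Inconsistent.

Premise 4 is O(~halt_line ⊃ obtain_consent); even if O(obtain_consent) held, inferring O(~halt_line) would be affirming the consequent — invalid.
So O(~halt_line) is not derivable, and the apparent clash with O(halt_line) does not arise.
A world satisfying every obligation exists (e.g. audit_record=false, file_deed=true, halt_line=true, issue_warning=false, obtain_consent=true, report_charter=true, report_ledger=false, revoke_roster=false, seal_envelope=true, take_oath=false, withhold_log=false); no atom is both obligatory and forbidden, so the set is consistent.

Consistent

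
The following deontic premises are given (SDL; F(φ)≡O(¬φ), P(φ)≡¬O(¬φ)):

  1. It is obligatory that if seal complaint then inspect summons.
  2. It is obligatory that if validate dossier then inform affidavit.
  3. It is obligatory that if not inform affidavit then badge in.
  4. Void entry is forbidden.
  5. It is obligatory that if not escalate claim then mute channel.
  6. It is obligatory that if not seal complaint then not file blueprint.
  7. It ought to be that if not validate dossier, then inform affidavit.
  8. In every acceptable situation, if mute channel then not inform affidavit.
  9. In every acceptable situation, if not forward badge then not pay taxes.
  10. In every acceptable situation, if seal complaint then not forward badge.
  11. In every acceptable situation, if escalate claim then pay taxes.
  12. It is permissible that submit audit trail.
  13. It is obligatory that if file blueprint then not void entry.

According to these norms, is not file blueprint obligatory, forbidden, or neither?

Obligatory

Premises 2 and 7 cover both cases: O(validate_dossier → inform_affidavit) and O(¬validate_dossier → inform_affidavit). Since validate_dossier ∨ ¬validate_dossier is a tautology, O(inform_affidavit) follows.
The contrapositive of premise 8 (O(mute_channel → ¬inform_affidavit)) is O(inform_affidavit → ¬mute_channel), and O(inform_affidavit) is already established, so O(¬mute_channel).
Premise 5, O(¬escalate_claim → mute_channel), contraposes to O(¬mute_channel → escalate_claim); with O(¬mute_channel) we get O(escalate_claim).
With premise 11, O(escalate_claim → pay_taxes), the K-axiom yields O(pay_taxes).
Premise 9, O(¬forward_badge → ¬pay_taxes), contraposes to O(pay_taxes → forward_badge); with O(pay_taxes) we get O(forward_badge).
The contrapositive of premise 10 (O(seal_complaint → ¬forward_badge)) is O(forward_badge → ¬seal_complaint), and O(forward_badge) is already established, so O(¬seal_complaint).
With premise 6, O(¬seal_complaint → ¬file_blueprint), the K-axiom yields O(¬file_blueprint).
Premises 1, 3, 4, 12, 13 do not contribute to this derivation.
Hence ¬file_blueprint is obligatory.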